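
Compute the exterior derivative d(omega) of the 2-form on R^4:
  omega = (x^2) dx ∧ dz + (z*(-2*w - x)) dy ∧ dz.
d(omega) = (-z) dx ∧ dy ∧ dz + (-2*z) dy ∧ dz ∧ dw

For a 2-form omega = sum_{i<j} g_{ij} dx_i ∧ dx_j, the exterior derivative is
  d(omega) = sum_{i<j} d(g_{ij}) ∧ dx_i ∧ dx_j = sum_{i<j, k} (∂g_{ij}/∂x_k) dx_k ∧ dx_i ∧ dx_j.
Expand each term, using dx_k ∧ dx_i ∧ dx_j = sgn(permutation) dx_{(a)} ∧ dx_{(b)} ∧ dx_{(c)} with (a < b < c) sorted:
  d(z*(-2*w - x)) includes (∂/∂x)(z*(-2*w - x)) dx = (-z) dx, which multiplied by dy ∧ dz gives (-z) dx ∧ dy ∧ dz
  d(z*(-2*w - x)) includes (∂/∂w)(z*(-2*w - x)) dw = (-2*z) dw, which multiplied by dy ∧ dz gives (-2*z) dy ∧ dz ∧ dw
Collecting like 3-forms: d(omega) = (-z) dx ∧ dy ∧ dz + (-2*z) dy ∧ dz ∧ dw.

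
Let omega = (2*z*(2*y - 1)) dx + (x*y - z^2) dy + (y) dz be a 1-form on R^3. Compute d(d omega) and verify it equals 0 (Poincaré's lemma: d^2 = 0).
d(d omega) = 0

Step 1: d omega = sum_{i<j} (∂f_j/∂x_i - ∂f_i/∂x_j) dx_i ∧ dx_j:
  coeff of dx ∧ dy: y - 4*z
  coeff of dx ∧ dz: 2 - 4*y
  coeff of dy ∧ dz: 2*z + 1
Step 2: Apply d again to each 2-form coefficient. The only possible 3-form in R^3 is dx ∧ dy ∧ dz, with coefficient
  ∂(coeff of dy∧dz)/∂x - ∂(coeff of dx∧dz)/∂y + ∂(coeff of dx∧dy)/∂z
  = ∂/∂x (2*z + 1) - ∂/∂y (2 - 4*y) + ∂/∂z (y - 4*z).
Each of these terms simplifies to sums of mixed partials that cancel in pairs. The result is 0 (by equality of mixed partials for smooth functions — Schwarz / Clairaut).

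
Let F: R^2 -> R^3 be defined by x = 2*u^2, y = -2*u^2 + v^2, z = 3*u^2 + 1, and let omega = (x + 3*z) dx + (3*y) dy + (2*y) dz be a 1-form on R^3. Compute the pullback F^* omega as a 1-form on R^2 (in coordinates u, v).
F^* omega = (44*u^3 + 12*u) du + (6*v*(-2*u^2 + v^2)) dv

Using F^*(f dg) = (f ∘ F) d(g ∘ F), substitute each coordinate x_i by F_i(u, v) in f_i, and replace dx_i by d F_i = (∂F_i/∂u) du + (∂F_i/∂v) dv.
  For the x component: f_1(F) = 11*u^2 + 3; d F_1 = (4*u) du + (0) dv
  For the y component: f_2(F) = -6*u^2 + 3*v^2; d F_2 = (-4*u) du + (2*v) dv
  For the z component: f_3(F) = -4*u^2 + 2*v^2; d F_3 = (6*u) du + (0) dv
Combining and collecting du, dv coefficients:
  coeff of du: 44*u^3 + 12*u
  coeff of dv: 6*v*(-2*u^2 + v^2)
F^* omega = (44*u^3 + 12*u) du + (6*v*(-2*u^2 + v^2)) dv.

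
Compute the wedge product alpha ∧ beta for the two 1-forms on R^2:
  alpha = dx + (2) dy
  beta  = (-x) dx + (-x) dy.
alpha ∧ beta = (x) dx ∧ dy

Distribute the wedge, using dx_i ∧ dx_j = -dx_j ∧ dx_i and dx_i ∧ dx_i = 0. For each pair (i, j) with i < j, the coefficient of dx_i ∧ dx_j in alpha ∧ beta is (alpha_i * beta_j - alpha_j * beta_i). Collecting: alpha ∧ beta = (x) dx ∧ dy.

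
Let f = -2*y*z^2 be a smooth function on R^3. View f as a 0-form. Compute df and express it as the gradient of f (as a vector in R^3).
df = (0) dx + (-2*z^2) dy + (-4*y*z) dz; grad f = (0, -2*z^2, -4*y*z)

For a 0-form f, d f = (∂f/∂x) dx + (∂f/∂y) dy + (∂f/∂z) dz. The components of the vector representation are exactly the entries of grad f in Cartesian coordinates:
  ∂f/∂x = 0
  ∂f/∂y = -2*z^2
  ∂f/∂z = -4*y*z.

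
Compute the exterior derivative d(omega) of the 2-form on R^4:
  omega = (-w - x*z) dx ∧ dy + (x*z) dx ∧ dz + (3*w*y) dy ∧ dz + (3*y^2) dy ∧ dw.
d(omega) = (-x) dx ∧ dy ∧ dz + (-1) dx ∧ dy ∧ dw + (3*y) dy ∧ dz ∧ dw

For a 2-form omega = sum_{i<j} g_{ij} dx_i ∧ dx_j, the exterior derivative is
  d(omega) = sum_{i<j} d(g_{ij}) ∧ dx_i ∧ dx_j = sum_{i<j, k} (∂g_{ij}/∂x_k) dx_k ∧ dx_i ∧ dx_j.
Expand each term, using dx_k ∧ dx_i ∧ dx_j = sgn(permutation) dx_{(a)} ∧ dx_{(b)} ∧ dx_{(c)} with (a < b < c) sorted:
  d(-w - x*z) includes (∂/∂z)(-w - x*z) dz = (-x) dz, which multiplied by dx ∧ dy gives (-x) dx ∧ dy ∧ dz
  d(-w - x*z) includes (∂/∂w)(-w - x*z) dw = (-1) dw, which multiplied by dx ∧ dy gives (-1) dx ∧ dy ∧ dw
  d(3*w*y) includes (∂/∂w)(3*w*y) dw = (3*y) dw, which multiplied by dy ∧ dz gives (3*y) dy ∧ dz ∧ dw
Collecting like 3-forms: d(omega) = (-x) dx ∧ dy ∧ dz + (-1) dx ∧ dy ∧ dw + (3*y) dy ∧ dz ∧ dw.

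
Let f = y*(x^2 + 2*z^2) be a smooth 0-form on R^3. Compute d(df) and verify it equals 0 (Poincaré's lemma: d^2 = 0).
d(df) = 0

Step 1: df = sum_i (∂f/∂x_i) dx_i = (2*x*y) dx + (x^2 + 2*z^2) dy + (4*y*z) dz.
Step 2: Apply d again. Using the 1-form formula, the coefficient of dx ∧ dy in d(df) is ∂^2 f/∂x ∂y - ∂^2 f/∂y ∂x = (2*x) - (2*x) = 0 (equality of mixed partials for smooth f).
Similarly for dx ∧ dz and dy ∧ dz — all coefficients vanish. So d(df) = 0.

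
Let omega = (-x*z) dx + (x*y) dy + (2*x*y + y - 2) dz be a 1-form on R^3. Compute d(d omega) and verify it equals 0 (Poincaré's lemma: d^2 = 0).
d(d omega) = 0

Step 1: d omega = sum_{i<j} (∂f_j/∂x_i - ∂f_i/∂x_j) dx_i ∧ dx_j:
  coeff of dx ∧ dy: y
  coeff of dx ∧ dz: x + 2*y
  coeff of dy ∧ dz: 2*x + 1
Step 2: Apply d again to each 2-form coefficient. The only possible 3-form in R^3 is dx ∧ dy ∧ dz, with coefficient
  ∂(coeff of dy∧dz)/∂x - ∂(coeff of dx∧dz)/∂y + ∂(coeff of dx∧dy)/∂z
  = ∂/∂x (2*x + 1) - ∂/∂y (x + 2*y) + ∂/∂z (y).
Each of these terms simplifies to sums of mixed partials that cancel in pairs. The result is 0 (by equality of mixed partials for smooth functions — Schwarz / Clairaut).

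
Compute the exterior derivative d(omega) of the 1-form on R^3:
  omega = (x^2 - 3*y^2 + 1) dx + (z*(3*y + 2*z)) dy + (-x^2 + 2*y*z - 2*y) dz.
d(omega) = (6*y) dx ∧ dy + (-2*x) dx ∧ dz + (-3*y - 2*z - 2) dy ∧ dz

For a 1-form omega = sum_i f_i dx_i, the exterior derivative is
  d(omega) = sum_{i < j} (∂f_j/∂x_i - ∂f_i/∂x_j) dx_i ∧ dx_j.
  coefficient of dx ∧ dy: ∂f_2/∂x - ∂f_1/∂y = ∂(z*(3*y + 2*z))/∂x - ∂(x^2 - 3*y^2 + 1)/∂y = 6*y
  coefficient of dx ∧ dz: ∂f_3/∂x - ∂f_1/∂z = ∂(-x^2 + 2*y*z - 2*y)/∂x - ∂(x^2 - 3*y^2 + 1)/∂z = -2*x
  coefficient of dy ∧ dz: ∂f_3/∂y - ∂f_2/∂z = ∂(-x^2 + 2*y*z - 2*y)/∂y - ∂(z*(3*y + 2*z))/∂z = -3*y - 2*z - 2
Assembling: d(omega) = (6*y) dx ∧ dy + (-2*x) dx ∧ dz + (-3*y - 2*z - 2) dy ∧ dz.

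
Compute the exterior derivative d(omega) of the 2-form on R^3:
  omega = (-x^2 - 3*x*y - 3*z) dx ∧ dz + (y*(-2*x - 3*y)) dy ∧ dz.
d(omega) = (3*x - 2*y) dx ∧ dy ∧ dz

For a 2-form omega = sum_{i<j} g_{ij} dx_i ∧ dx_j, the exterior derivative is
  d(omega) = sum_{i<j} d(g_{ij}) ∧ dx_i ∧ dx_j = sum_{i<j, k} (∂g_{ij}/∂x_k) dx_k ∧ dx_i ∧ dx_j.
Expand each term, using dx_k ∧ dx_i ∧ dx_j = sgn(permutation) dx_{(a)} ∧ dx_{(b)} ∧ dx_{(c)} with (a < b < c) sorted:
  d(-x^2 - 3*x*y - 3*z) includes (∂/∂y)(-x^2 - 3*x*y - 3*z) dy = (-3*x) dy, which multiplied by dx ∧ dz gives (3*x) dx ∧ dy ∧ dz
  d(y*(-2*x - 3*y)) includes (∂/∂x)(y*(-2*x - 3*y)) dx = (-2*y) dx, which multiplied by dy ∧ dz gives (-2*y) dx ∧ dy ∧ dz
Collecting like 3-forms: d(omega) = (3*x - 2*y) dx ∧ dy ∧ dz.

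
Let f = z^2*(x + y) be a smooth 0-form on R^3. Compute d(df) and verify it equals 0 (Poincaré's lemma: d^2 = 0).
d(df) = 0

Step 1: df = sum_i (∂f/∂x_i) dx_i = (z^2) dx + (z^2) dy + (2*z*(x + y)) dz.
Step 2: Apply d again. Using the 1-form formula, the coefficient of dx ∧ dy in d(df) is ∂^2 f/∂x ∂y - ∂^2 f/∂y ∂x = (0) - (0) = 0 (equality of mixed partials for smooth f).
Similarly for dx ∧ dz and dy ∧ dz — all coefficients vanish. So d(df) = 0.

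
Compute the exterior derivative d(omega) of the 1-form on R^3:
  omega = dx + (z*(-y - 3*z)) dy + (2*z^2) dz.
d(omega) = (y + 6*z) dy ∧ dz

For a 1-form omega = sum_i f_i dx_i, the exterior derivative is
  d(omega) = sum_{i < j} (∂f_j/∂x_i - ∂f_i/∂x_j) dx_i ∧ dx_j.
  coefficient of dy ∧ dz: ∂f_3/∂y - ∂f_2/∂z = ∂(2*z^2)/∂y - ∂(z*(-y - 3*z))/∂z = y + 6*z
Assembling: d(omega) = (y + 6*z) dy ∧ dz.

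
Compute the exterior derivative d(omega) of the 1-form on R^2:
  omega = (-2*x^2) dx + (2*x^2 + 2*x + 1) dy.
d(omega) = (4*x + 2) dx ∧ dy

For a 1-form omega = sum_i f_i dx_i, the exterior derivative is
  d(omega) = sum_{i < j} (∂f_j/∂x_i - ∂f_i/∂x_j) dx_i ∧ dx_j.
  coefficient of dx ∧ dy: ∂f_2/∂x - ∂f_1/∂y = ∂(2*x^2 + 2*x + 1)/∂x - ∂(-2*x^2)/∂y = 4*x + 2
Assembling: d(omega) = (4*x + 2) dx ∧ dy.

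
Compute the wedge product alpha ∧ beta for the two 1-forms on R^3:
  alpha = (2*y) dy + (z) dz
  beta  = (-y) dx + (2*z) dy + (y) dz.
alpha ∧ beta = (2*y^2) dx ∧ dy + (2*y^2 - 2*z^2) dy ∧ dz + (y*z) dx ∧ dz

Distribute the wedge, using dx_i ∧ dx_j = -dx_j ∧ dx_i and dx_i ∧ dx_i = 0. For each pair (i, j) with i < j, the coefficient of dx_i ∧ dx_j in alpha ∧ beta is (alpha_i * beta_j - alpha_j * beta_i). Collecting: alpha ∧ beta = (2*y^2) dx ∧ dy + (2*y^2 - 2*z^2) dy ∧ dz + (y*z) dx ∧ dz.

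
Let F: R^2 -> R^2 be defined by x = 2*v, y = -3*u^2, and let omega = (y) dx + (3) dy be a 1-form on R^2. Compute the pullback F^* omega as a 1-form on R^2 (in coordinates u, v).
F^* omega = (-18*u) du + (-6*u^2) dv

Using F^*(f dg) = (f ∘ F) d(g ∘ F), substitute each coordinate x_i by F_i(u, v) in f_i, and replace dx_i by d F_i = (∂F_i/∂u) du + (∂F_i/∂v) dv.
  For the x component: f_1(F) = -3*u^2; d F_1 = (0) du + (2) dv
  For the y component: f_2(F) = 3; d F_2 = (-6*u) du + (0) dv
Combining and collecting du, dv coefficients:
  coeff of du: -18*u
  coeff of dv: -6*u^2
F^* omega = (-18*u) du + (-6*u^2) dv.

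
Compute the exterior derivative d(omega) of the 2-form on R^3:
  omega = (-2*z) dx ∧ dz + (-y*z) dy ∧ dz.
d(omega) = 0

For a 2-form omega = sum_{i<j} g_{ij} dx_i ∧ dx_j, the exterior derivative is
  d(omega) = sum_{i<j} d(g_{ij}) ∧ dx_i ∧ dx_j = sum_{i<j, k} (∂g_{ij}/∂x_k) dx_k ∧ dx_i ∧ dx_j.
Expand each term, using dx_k ∧ dx_i ∧ dx_j = sgn(permutation) dx_{(a)} ∧ dx_{(b)} ∧ dx_{(c)} with (a < b < c) sorted:

Collecting like 3-forms: d(omega) = 0.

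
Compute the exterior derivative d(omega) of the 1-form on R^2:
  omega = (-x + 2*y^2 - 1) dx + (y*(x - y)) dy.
d(omega) = (-3*y) dx ∧ dy

For a 1-form omega = sum_i f_i dx_i, the exterior derivative is
  d(omega) = sum_{i < j} (∂f_j/∂x_i - ∂f_i/∂x_j) dx_i ∧ dx_j.
  coefficient of dx ∧ dy: ∂f_2/∂x - ∂f_1/∂y = ∂(y*(x - y))/∂x - ∂(-x + 2*y^2 - 1)/∂y = -3*y
Assembling: d(omega) = (-3*y) dx ∧ dy.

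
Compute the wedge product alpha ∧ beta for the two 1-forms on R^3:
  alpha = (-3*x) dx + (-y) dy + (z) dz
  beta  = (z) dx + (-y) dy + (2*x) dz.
alpha ∧ beta = (y*(3*x + z)) dx ∧ dy + (-6*x^2 - z^2) dx ∧ dz + (y*(-2*x + z)) dy ∧ dz

Distribute the wedge, using dx_i ∧ dx_j = -dx_j ∧ dx_i and dx_i ∧ dx_i = 0. For each pair (i, j) with i < j, the coefficient of dx_i ∧ dx_j in alpha ∧ beta is (alpha_i * beta_j - alpha_j * beta_i). Collecting: alpha ∧ beta = (y*(3*x + z)) dx ∧ dy + (-6*x^2 - z^2) dx ∧ dz + (y*(-2*x + z)) dy ∧ dz.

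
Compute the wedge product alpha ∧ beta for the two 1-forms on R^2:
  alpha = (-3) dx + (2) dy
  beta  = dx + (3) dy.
alpha ∧ beta = (-11) dx ∧ dy

Distribute the wedge, using dx_i ∧ dx_j = -dx_j ∧ dx_i and dx_i ∧ dx_i = 0. For each pair (i, j) with i < j, the coefficient of dx_i ∧ dx_j in alpha ∧ beta is (alpha_i * beta_j - alpha_j * beta_i). Collecting: alpha ∧ beta = (-11) dx ∧ dy.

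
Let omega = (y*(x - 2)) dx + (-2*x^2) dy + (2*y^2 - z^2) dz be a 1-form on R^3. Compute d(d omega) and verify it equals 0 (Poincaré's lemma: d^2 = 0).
d(d omega) = 0

Step 1: d omega = sum_{i<j} (∂f_j/∂x_i - ∂f_i/∂x_j) dx_i ∧ dx_j:
  coeff of dx ∧ dy: 2 - 5*x
  coeff of dx ∧ dz: 0
  coeff of dy ∧ dz: 4*y
Step 2: Apply d again to each 2-form coefficient. The only possible 3-form in R^3 is dx ∧ dy ∧ dz, with coefficient
  ∂(coeff of dy∧dz)/∂x - ∂(coeff of dx∧dz)/∂y + ∂(coeff of dx∧dy)/∂z
  = ∂/∂x (4*y) - ∂/∂y (0) + ∂/∂z (2 - 5*x).
Each of these terms simplifies to sums of mixed partials that cancel in pairs. The result is 0 (by equality of mixed partials for smooth functions — Schwarz / Clairaut).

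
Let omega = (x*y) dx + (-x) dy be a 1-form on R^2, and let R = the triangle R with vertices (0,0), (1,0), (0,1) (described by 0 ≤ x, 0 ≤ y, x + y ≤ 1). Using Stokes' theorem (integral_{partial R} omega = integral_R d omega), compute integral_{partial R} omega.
integral_(partial R) omega = -2/3

Stokes: integral_partial_R omega = integral_R d omega with d omega = (∂Q/∂x - ∂P/∂y) dx ∧ dy.
  ∂Q/∂x = -1
  ∂P/∂y = x
  integrand = ∂Q/∂x - ∂P/∂y = -x - 1.
Integrating over R: integral_0^1 integral_0^{1-x} (-x - 1) dy dx = -2/3.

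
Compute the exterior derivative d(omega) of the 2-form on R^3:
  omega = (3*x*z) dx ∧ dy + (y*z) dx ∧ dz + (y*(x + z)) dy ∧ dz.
d(omega) = (3*x + y - z) dx ∧ dy ∧ dz

For a 2-form omega = sum_{i<j} g_{ij} dx_i ∧ dx_j, the exterior derivative is
  d(omega) = sum_{i<j} d(g_{ij}) ∧ dx_i ∧ dx_j = sum_{i<j, k} (∂g_{ij}/∂x_k) dx_k ∧ dx_i ∧ dx_j.
Expand each term, using dx_k ∧ dx_i ∧ dx_j = sgn(permutation) dx_{(a)} ∧ dx_{(b)} ∧ dx_{(c)} with (a < b < c) sorted:
  d(3*x*z) includes (∂/∂z)(3*x*z) dz = (3*x) dz, which multiplied by dx ∧ dy gives (3*x) dx ∧ dy ∧ dz
  d(y*z) includes (∂/∂y)(y*z) dy = (z) dy, which multiplied by dx ∧ dz gives (-z) dx ∧ dy ∧ dz
  d(y*(x + z)) includes (∂/∂x)(y*(x + z)) dx = (y) dx, which multiplied by dy ∧ dz gives (y) dx ∧ dy ∧ dz
Collecting like 3-forms: d(omega) = (3*x + y - z) dx ∧ dy ∧ dz.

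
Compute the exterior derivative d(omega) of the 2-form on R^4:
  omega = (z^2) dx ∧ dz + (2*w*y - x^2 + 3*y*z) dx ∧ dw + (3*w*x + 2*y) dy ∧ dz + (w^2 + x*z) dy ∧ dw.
d(omega) = (-2*w - 2*z) dx ∧ dy ∧ dw + (-3*y) dx ∧ dz ∧ dw + (3*w) dx ∧ dy ∧ dz + (2*x) dy ∧ dz ∧ dw

For a 2-form omega = sum_{i<j} g_{ij} dx_i ∧ dx_j, the exterior derivative is
  d(omega) = sum_{i<j} d(g_{ij}) ∧ dx_i ∧ dx_j = sum_{i<j, k} (∂g_{ij}/∂x_k) dx_k ∧ dx_i ∧ dx_j.
Expand each term, using dx_k ∧ dx_i ∧ dx_j = sgn(permutation) dx_{(a)} ∧ dx_{(b)} ∧ dx_{(c)} with (a < b < c) sorted:
  d(2*w*y - x^2 + 3*y*z) includes (∂/∂y)(2*w*y - x^2 + 3*y*z) dy = (2*w + 3*z) dy, which multiplied by dx ∧ dw gives (-2*w - 3*z) dx ∧ dy ∧ dw
  d(2*w*y - x^2 + 3*y*z) includes (∂/∂z)(2*w*y - x^2 + 3*y*z) dz = (3*y) dz, which multiplied by dx ∧ dw gives (-3*y) dx ∧ dz ∧ dw
  d(3*w*x + 2*y) includes (∂/∂x)(3*w*x + 2*y) dx = (3*w) dx, which multiplied by dy ∧ dz gives (3*w) dx ∧ dy ∧ dz
  d(3*w*x + 2*y) includes (∂/∂w)(3*w*x + 2*y) dw = (3*x) dw, which multiplied by dy ∧ dz gives (3*x) dy ∧ dz ∧ dw
  d(w^2 + x*z) includes (∂/∂x)(w^2 + x*z) dx = (z) dx, which multiplied by dy ∧ dw gives (z) dx ∧ dy ∧ dw
  d(w^2 + x*z) includes (∂/∂z)(w^2 + x*z) dz = (x) dz, which multiplied by dy ∧ dw gives (-x) dy ∧ dz ∧ dw
Collecting like 3-forms: d(omega) = (-2*w - 2*z) dx ∧ dy ∧ dw + (-3*y) dx ∧ dz ∧ dw + (3*w) dx ∧ dy ∧ dz + (2*x) dy ∧ dz ∧ dw.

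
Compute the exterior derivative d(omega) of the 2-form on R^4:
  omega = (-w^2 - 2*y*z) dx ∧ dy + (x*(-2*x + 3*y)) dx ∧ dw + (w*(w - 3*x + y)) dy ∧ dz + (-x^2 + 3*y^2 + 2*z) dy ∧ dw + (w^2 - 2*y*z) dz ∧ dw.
d(omega) = (-3*w - 2*y) dx ∧ dy ∧ dz + (-2*w - 5*x) dx ∧ dy ∧ dw + (2*w - 3*x + y - 2*z - 2) dy ∧ dz ∧ dw

For a 2-form omega = sum_{i<j} g_{ij} dx_i ∧ dx_j, the exterior derivative is
  d(omega) = sum_{i<j} d(g_{ij}) ∧ dx_i ∧ dx_j = sum_{i<j, k} (∂g_{ij}/∂x_k) dx_k ∧ dx_i ∧ dx_j.
Expand each term, using dx_k ∧ dx_i ∧ dx_j = sgn(permutation) dx_{(a)} ∧ dx_{(b)} ∧ dx_{(c)} with (a < b < c) sorted:
  d(-w^2 - 2*y*z) includes (∂/∂z)(-w^2 - 2*y*z) dz = (-2*y) dz, which multiplied by dx ∧ dy gives (-2*y) dx ∧ dy ∧ dz
  d(-w^2 - 2*y*z) includes (∂/∂w)(-w^2 - 2*y*z) dw = (-2*w) dw, which multiplied by dx ∧ dy gives (-2*w) dx ∧ dy ∧ dw
  d(x*(-2*x + 3*y)) includes (∂/∂y)(x*(-2*x + 3*y)) dy = (3*x) dy, which multiplied by dx ∧ dw gives (-3*x) dx ∧ dy ∧ dw
  d(w*(w - 3*x + y)) includes (∂/∂x)(w*(w - 3*x + y)) dx = (-3*w) dx, which multiplied by dy ∧ dz gives (-3*w) dx ∧ dy ∧ dz
  d(w*(w - 3*x + y)) includes (∂/∂w)(w*(w - 3*x + y)) dw = (2*w - 3*x + y) dw, which multiplied by dy ∧ dz gives (2*w - 3*x + y) dy ∧ dz ∧ dw
  d(-x^2 + 3*y^2 + 2*z) includes (∂/∂x)(-x^2 + 3*y^2 + 2*z) dx = (-2*x) dx, which multiplied by dy ∧ dw gives (-2*x) dx ∧ dy ∧ dw
  d(-x^2 + 3*y^2 + 2*z) includes (∂/∂z)(-x^2 + 3*y^2 + 2*z) dz = (2) dz, which multiplied by dy ∧ dw gives (-2) dy ∧ dz ∧ dw
  d(w^2 - 2*y*z) includes (∂/∂y)(w^2 - 2*y*z) dy = (-2*z) dy, which multiplied by dz ∧ dw gives (-2*z) dy ∧ dz ∧ dw
Collecting like 3-forms: d(omega) = (-3*w - 2*y) dx ∧ dy ∧ dz + (-2*w - 5*x) dx ∧ dy ∧ dw + (2*w - 3*x + y - 2*z - 2) dy ∧ dz ∧ dw.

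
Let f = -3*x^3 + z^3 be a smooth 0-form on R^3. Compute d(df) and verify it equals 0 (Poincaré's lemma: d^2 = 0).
d(df) = 0

Step 1: df = sum_i (∂f/∂x_i) dx_i = (-9*x^2) dx + (0) dy + (3*z^2) dz.
Step 2: Apply d again. Using the 1-form formula, the coefficient of dx ∧ dy in d(df) is ∂^2 f/∂x ∂y - ∂^2 f/∂y ∂x = (0) - (0) = 0 (equality of mixed partials for smooth f).
Similarly for dx ∧ dz and dy ∧ dz — all coefficients vanish. So d(df) = 0.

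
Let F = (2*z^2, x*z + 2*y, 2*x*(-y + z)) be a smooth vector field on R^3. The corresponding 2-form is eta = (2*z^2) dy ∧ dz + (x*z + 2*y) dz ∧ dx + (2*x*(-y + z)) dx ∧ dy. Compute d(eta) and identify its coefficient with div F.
d(eta) = (2*x + 2) dx ∧ dy ∧ dz; div F = 2*x + 2

For a 2-form in R^3 of the form above, applying d gives a 3-form with coefficient ∂P/∂x + ∂Q/∂y + ∂R/∂z:
  ∂P/∂x = 0
  ∂Q/∂y = 2
  ∂R/∂z = 2*x
Sum = 2*x + 2, which is exactly div F.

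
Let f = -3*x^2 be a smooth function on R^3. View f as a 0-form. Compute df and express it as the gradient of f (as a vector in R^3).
df = (-6*x) dx + (0) dy + (0) dz; grad f = (-6*x, 0, 0)

For a 0-form f, d f = (∂f/∂x) dx + (∂f/∂y) dy + (∂f/∂z) dz. The components of the vector representation are exactly the entries of grad f in Cartesian coordinates:
  ∂f/∂x = -6*x
  ∂f/∂y = 0
  ∂f/∂z = 0.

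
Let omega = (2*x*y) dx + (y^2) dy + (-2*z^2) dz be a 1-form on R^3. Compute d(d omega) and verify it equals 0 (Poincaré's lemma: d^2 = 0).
d(d omega) = 0

Step 1: d omega = sum_{i<j} (∂f_j/∂x_i - ∂f_i/∂x_j) dx_i ∧ dx_j:
  coeff of dx ∧ dy: -2*x
  coeff of dx ∧ dz: 0
  coeff of dy ∧ dz: 0
Step 2: Apply d again to each 2-form coefficient. The only possible 3-form in R^3 is dx ∧ dy ∧ dz, with coefficient
  ∂(coeff of dy∧dz)/∂x - ∂(coeff of dx∧dz)/∂y + ∂(coeff of dx∧dy)/∂z
  = ∂/∂x (0) - ∂/∂y (0) + ∂/∂z (-2*x).
Each of these terms simplifies to sums of mixed partials that cancel in pairs. The result is 0 (by equality of mixed partials for smooth functions — Schwarz / Clairaut).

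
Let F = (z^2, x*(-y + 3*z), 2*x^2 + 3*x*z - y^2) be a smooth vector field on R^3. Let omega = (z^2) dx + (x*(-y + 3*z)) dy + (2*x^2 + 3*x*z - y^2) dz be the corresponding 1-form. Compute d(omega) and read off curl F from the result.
d(omega) = (-3*x - 2*y) dy ∧ dz + (-4*x - z) dz ∧ dx + (-y + 3*z) dx ∧ dy; curl F = (-3*x - 2*y, -4*x - z, -y + 3*z)

d omega = sum_{i<j} (∂f_j/∂x_i - ∂f_i/∂x_j) dx_i ∧ dx_j. Under the identification (dy ∧ dz, dz ∧ dx, dx ∧ dy) ↔ (e_x, e_y, e_z), the coefficients are exactly the components of curl F. Compute:
  ∂R/∂y - ∂Q/∂z = (-2*y) - (3*x) = -3*x - 2*y
  ∂P/∂z - ∂R/∂x = (2*z) - (4*x + 3*z) = -4*x - z
  ∂Q/∂x - ∂P/∂y = (-y + 3*z) - (0) = -y + 3*z.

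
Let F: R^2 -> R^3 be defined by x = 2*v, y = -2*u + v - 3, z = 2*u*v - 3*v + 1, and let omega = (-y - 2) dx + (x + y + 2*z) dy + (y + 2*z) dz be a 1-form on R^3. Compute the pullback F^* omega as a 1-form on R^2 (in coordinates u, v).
F^* omega = (8*u*v^2 - 12*u*v + 4*u - 10*v^2 + 4*v + 2) du + (8*u^2*v - 4*u^2 - 18*u*v + 6*u + 10*v + 4) dv

Using F^*(f dg) = (f ∘ F) d(g ∘ F), substitute each coordinate x_i by F_i(u, v) in f_i, and replace dx_i by d F_i = (∂F_i/∂u) du + (∂F_i/∂v) dv.
  For the x component: f_1(F) = 2*u - v + 1; d F_1 = (0) du + (2) dv
  For the y component: f_2(F) = 4*u*v - 2*u - 3*v - 1; d F_2 = (-2) du + (1) dv
  For the z component: f_3(F) = 4*u*v - 2*u - 5*v - 1; d F_3 = (2*v) du + (2*u - 3) dv
Combining and collecting du, dv coefficients:
  coeff of du: 8*u*v^2 - 12*u*v + 4*u - 10*v^2 + 4*v + 2
  coeff of dv: 8*u^2*v - 4*u^2 - 18*u*v + 6*u + 10*v + 4
F^* omega = (8*u*v^2 - 12*u*v + 4*u - 10*v^2 + 4*v + 2) du + (8*u^2*v - 4*u^2 - 18*u*v + 6*u + 10*v + 4) dv.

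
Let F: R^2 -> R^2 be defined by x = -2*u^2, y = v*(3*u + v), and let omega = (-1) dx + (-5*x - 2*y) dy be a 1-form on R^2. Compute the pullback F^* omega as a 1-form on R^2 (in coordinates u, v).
F^* omega = (30*u^2*v - 18*u*v^2 + 4*u - 6*v^3) du + (30*u^3 + 2*u^2*v - 18*u*v^2 - 4*v^3) dv

Using F^*(f dg) = (f ∘ F) d(g ∘ F), substitute each coordinate x_i by F_i(u, v) in f_i, and replace dx_i by d F_i = (∂F_i/∂u) du + (∂F_i/∂v) dv.
  For the x component: f_1(F) = -1; d F_1 = (-4*u) du + (0) dv
  For the y component: f_2(F) = 10*u^2 - 6*u*v - 2*v^2; d F_2 = (3*v) du + (3*u + 2*v) dv
Combining and collecting du, dv coefficients:
  coeff of du: 30*u^2*v - 18*u*v^2 + 4*u - 6*v^3
  coeff of dv: 30*u^3 + 2*u^2*v - 18*u*v^2 - 4*v^3
F^* omega = (30*u^2*v - 18*u*v^2 + 4*u - 6*v^3) du + (30*u^3 + 2*u^2*v - 18*u*v^2 - 4*v^3) dv.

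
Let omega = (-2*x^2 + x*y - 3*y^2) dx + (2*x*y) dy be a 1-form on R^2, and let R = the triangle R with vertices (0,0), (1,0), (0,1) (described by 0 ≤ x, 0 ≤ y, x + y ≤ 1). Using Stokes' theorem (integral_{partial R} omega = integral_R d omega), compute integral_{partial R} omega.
integral_(partial R) omega = 7/6

Stokes: integral_partial_R omega = integral_R d omega with d omega = (∂Q/∂x - ∂P/∂y) dx ∧ dy.
  ∂Q/∂x = 2*y
  ∂P/∂y = x - 6*y
  integrand = ∂Q/∂x - ∂P/∂y = -x + 8*y.
Integrating over R: integral_0^1 integral_0^{1-x} (-x + 8*y) dy dx = 7/6.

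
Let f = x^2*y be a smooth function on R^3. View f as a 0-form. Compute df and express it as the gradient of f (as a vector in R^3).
df = (2*x*y) dx + (x^2) dy + (0) dz; grad f = (2*x*y, x^2, 0)

For a 0-form f, d f = (∂f/∂x) dx + (∂f/∂y) dy + (∂f/∂z) dz. The components of the vector representation are exactly the entries of grad f in Cartesian coordinates:
  ∂f/∂x = 2*x*y
  ∂f/∂y = x^2
  ∂f/∂z = 0.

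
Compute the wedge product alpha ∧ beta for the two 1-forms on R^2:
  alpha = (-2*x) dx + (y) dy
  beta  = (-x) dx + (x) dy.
alpha ∧ beta = (x*(-2*x + y)) dx ∧ dy

Distribute the wedge, using dx_i ∧ dx_j = -dx_j ∧ dx_i and dx_i ∧ dx_i = 0. For each pair (i, j) with i < j, the coefficient of dx_i ∧ dx_j in alpha ∧ beta is (alpha_i * beta_j - alpha_j * beta_i). Collecting: alpha ∧ beta = (x*(-2*x + y)) dx ∧ dy.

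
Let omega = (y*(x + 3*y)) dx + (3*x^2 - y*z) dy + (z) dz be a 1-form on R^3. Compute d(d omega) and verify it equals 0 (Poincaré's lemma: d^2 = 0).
d(d omega) = 0

Step 1: d omega = sum_{i<j} (∂f_j/∂x_i - ∂f_i/∂x_j) dx_i ∧ dx_j:
  coeff of dx ∧ dy: 5*x - 6*y
  coeff of dx ∧ dz: 0
  coeff of dy ∧ dz: y
Step 2: Apply d again to each 2-form coefficient. The only possible 3-form in R^3 is dx ∧ dy ∧ dz, with coefficient
  ∂(coeff of dy∧dz)/∂x - ∂(coeff of dx∧dz)/∂y + ∂(coeff of dx∧dy)/∂z
  = ∂/∂x (y) - ∂/∂y (0) + ∂/∂z (5*x - 6*y).
Each of these terms simplifies to sums of mixed partials that cancel in pairs. The result is 0 (by equality of mixed partials for smooth functions — Schwarz / Clairaut).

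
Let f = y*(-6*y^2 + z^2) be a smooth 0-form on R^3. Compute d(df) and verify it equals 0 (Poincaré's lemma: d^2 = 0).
d(df) = 0

Step 1: df = sum_i (∂f/∂x_i) dx_i = (0) dx + (-18*y^2 + z^2) dy + (2*y*z) dz.
Step 2: Apply d again. Using the 1-form formula, the coefficient of dx ∧ dy in d(df) is ∂^2 f/∂x ∂y - ∂^2 f/∂y ∂x = (0) - (0) = 0 (equality of mixed partials for smooth f).
Similarly for dx ∧ dz and dy ∧ dz — all coefficients vanish. So d(df) = 0.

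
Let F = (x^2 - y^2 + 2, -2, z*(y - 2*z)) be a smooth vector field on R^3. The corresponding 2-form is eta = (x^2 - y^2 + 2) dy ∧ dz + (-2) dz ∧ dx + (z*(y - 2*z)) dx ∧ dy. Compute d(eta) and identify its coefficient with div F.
d(eta) = (2*x + y - 4*z) dx ∧ dy ∧ dz; div F = 2*x + y - 4*z

For a 2-form in R^3 of the form above, applying d gives a 3-form with coefficient ∂P/∂x + ∂Q/∂y + ∂R/∂z:
  ∂P/∂x = 2*x
  ∂Q/∂y = 0
  ∂R/∂z = y - 4*z
Sum = 2*x + y - 4*z, which is exactly div F.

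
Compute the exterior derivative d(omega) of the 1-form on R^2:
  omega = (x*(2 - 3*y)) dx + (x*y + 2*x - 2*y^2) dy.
d(omega) = (3*x + y + 2) dx ∧ dy

For a 1-form omega = sum_i f_i dx_i, the exterior derivative is
  d(omega) = sum_{i < j} (∂f_j/∂x_i - ∂f_i/∂x_j) dx_i ∧ dx_j.
  coefficient of dx ∧ dy: ∂f_2/∂x - ∂f_1/∂y = ∂(x*y + 2*x - 2*y^2)/∂x - ∂(x*(2 - 3*y))/∂y = 3*x + y + 2
Assembling: d(omega) = (3*x + y + 2) dx ∧ dy.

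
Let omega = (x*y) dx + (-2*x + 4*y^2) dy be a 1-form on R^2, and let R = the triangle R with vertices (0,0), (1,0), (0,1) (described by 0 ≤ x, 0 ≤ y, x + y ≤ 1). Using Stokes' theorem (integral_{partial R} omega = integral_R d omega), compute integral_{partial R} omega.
integral_(partial R) omega = -7/6

Stokes: integral_partial_R omega = integral_R d omega with d omega = (∂Q/∂x - ∂P/∂y) dx ∧ dy.
  ∂Q/∂x = -2
  ∂P/∂y = x
  integrand = ∂Q/∂x - ∂P/∂y = -x - 2.
Integrating over R: integral_0^1 integral_0^{1-x} (-x - 2) dy dx = -7/6.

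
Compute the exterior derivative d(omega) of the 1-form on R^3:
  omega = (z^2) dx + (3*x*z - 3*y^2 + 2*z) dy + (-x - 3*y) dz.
d(omega) = (3*z) dx ∧ dy + (-2*z - 1) dx ∧ dz + (-3*x - 5) dy ∧ dz

For a 1-form omega = sum_i f_i dx_i, the exterior derivative is
  d(omega) = sum_{i < j} (∂f_j/∂x_i - ∂f_i/∂x_j) dx_i ∧ dx_j.
  coefficient of dx ∧ dy: ∂f_2/∂x - ∂f_1/∂y = ∂(3*x*z - 3*y^2 + 2*z)/∂x - ∂(z^2)/∂y = 3*z
  coefficient of dx ∧ dz: ∂f_3/∂x - ∂f_1/∂z = ∂(-x - 3*y)/∂x - ∂(z^2)/∂z = -2*z - 1
  coefficient of dy ∧ dz: ∂f_3/∂y - ∂f_2/∂z = ∂(-x - 3*y)/∂y - ∂(3*x*z - 3*y^2 + 2*z)/∂z = -3*x - 5
Assembling: d(omega) = (3*z) dx ∧ dy + (-2*z - 1) dx ∧ dz + (-3*x - 5) dy ∧ dz.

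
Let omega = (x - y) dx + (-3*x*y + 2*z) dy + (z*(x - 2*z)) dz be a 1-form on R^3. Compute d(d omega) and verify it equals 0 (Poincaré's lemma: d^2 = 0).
d(d omega) = 0

Step 1: d omega = sum_{i<j} (∂f_j/∂x_i - ∂f_i/∂x_j) dx_i ∧ dx_j:
  coeff of dx ∧ dy: 1 - 3*y
  coeff of dx ∧ dz: z
  coeff of dy ∧ dz: -2
Step 2: Apply d again to each 2-form coefficient. The only possible 3-form in R^3 is dx ∧ dy ∧ dz, with coefficient
  ∂(coeff of dy∧dz)/∂x - ∂(coeff of dx∧dz)/∂y + ∂(coeff of dx∧dy)/∂z
  = ∂/∂x (-2) - ∂/∂y (z) + ∂/∂z (1 - 3*y).
Each of these terms simplifies to sums of mixed partials that cancel in pairs. The result is 0 (by equality of mixed partials for smooth functions — Schwarz / Clairaut).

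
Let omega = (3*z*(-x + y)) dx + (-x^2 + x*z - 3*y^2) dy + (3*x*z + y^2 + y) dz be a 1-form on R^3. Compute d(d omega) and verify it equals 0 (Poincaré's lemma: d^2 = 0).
d(d omega) = 0

Step 1: d omega = sum_{i<j} (∂f_j/∂x_i - ∂f_i/∂x_j) dx_i ∧ dx_j:
  coeff of dx ∧ dy: -2*x - 2*z
  coeff of dx ∧ dz: 3*x - 3*y + 3*z
  coeff of dy ∧ dz: -x + 2*y + 1
Step 2: Apply d again to each 2-form coefficient. The only possible 3-form in R^3 is dx ∧ dy ∧ dz, with coefficient
  ∂(coeff of dy∧dz)/∂x - ∂(coeff of dx∧dz)/∂y + ∂(coeff of dx∧dy)/∂z
  = ∂/∂x (-x + 2*y + 1) - ∂/∂y (3*x - 3*y + 3*z) + ∂/∂z (-2*x - 2*z).
Each of these terms simplifies to sums of mixed partials that cancel in pairs. The result is 0 (by equality of mixed partials for smooth functions — Schwarz / Clairaut).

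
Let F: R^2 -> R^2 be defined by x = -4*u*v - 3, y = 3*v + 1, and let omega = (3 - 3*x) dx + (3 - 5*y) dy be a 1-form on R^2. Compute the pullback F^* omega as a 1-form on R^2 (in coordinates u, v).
F^* omega = (48*v*(-u*v - 1)) du + (-48*u^2*v - 48*u - 45*v - 6) dv

Using F^*(f dg) = (f ∘ F) d(g ∘ F), substitute each coordinate x_i by F_i(u, v) in f_i, and replace dx_i by d F_i = (∂F_i/∂u) du + (∂F_i/∂v) dv.
  For the x component: f_1(F) = 12*u*v + 12; d F_1 = (-4*v) du + (-4*u) dv
  For the y component: f_2(F) = -15*v - 2; d F_2 = (0) du + (3) dv
Combining and collecting du, dv coefficients:
  coeff of du: 48*v*(-u*v - 1)
  coeff of dv: -48*u^2*v - 48*u - 45*v - 6
F^* omega = (48*v*(-u*v - 1)) du + (-48*u^2*v - 48*u - 45*v - 6) dv.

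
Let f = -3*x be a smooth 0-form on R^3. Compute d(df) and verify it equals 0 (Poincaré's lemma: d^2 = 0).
d(df) = 0

Step 1: df = sum_i (∂f/∂x_i) dx_i = (-3) dx + (0) dy + (0) dz.
Step 2: Apply d again. Using the 1-form formula, the coefficient of dx ∧ dy in d(df) is ∂^2 f/∂x ∂y - ∂^2 f/∂y ∂x = (0) - (0) = 0 (equality of mixed partials for smooth f).
Similarly for dx ∧ dz and dy ∧ dz — all coefficients vanish. So d(df) = 0.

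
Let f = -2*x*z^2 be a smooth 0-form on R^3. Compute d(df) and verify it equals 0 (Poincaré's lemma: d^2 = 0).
d(df) = 0

Step 1: df = sum_i (∂f/∂x_i) dx_i = (-2*z^2) dx + (0) dy + (-4*x*z) dz.
Step 2: Apply d again. Using the 1-form formula, the coefficient of dx ∧ dy in d(df) is ∂^2 f/∂x ∂y - ∂^2 f/∂y ∂x = (0) - (0) = 0 (equality of mixed partials for smooth f).
Similarly for dx ∧ dz and dy ∧ dz — all coefficients vanish. So d(df) = 0.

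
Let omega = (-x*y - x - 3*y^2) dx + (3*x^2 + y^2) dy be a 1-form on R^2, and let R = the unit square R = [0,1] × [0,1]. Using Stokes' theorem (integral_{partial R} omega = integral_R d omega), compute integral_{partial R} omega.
integral_(partial R) omega = 13/2

Stokes: integral_partial_R omega = integral_R d omega with d omega = (∂Q/∂x - ∂P/∂y) dx ∧ dy.
  ∂Q/∂x = 6*x
  ∂P/∂y = -x - 6*y
  integrand = ∂Q/∂x - ∂P/∂y = 7*x + 6*y.
Integrating over R: integral_0^1 integral_0^1 (7*x + 6*y) dx dy = 13/2.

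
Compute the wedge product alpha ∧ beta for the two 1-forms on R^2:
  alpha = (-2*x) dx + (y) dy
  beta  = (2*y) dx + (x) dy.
alpha ∧ beta = (-2*x^2 - 2*y^2) dx ∧ dy

Distribute the wedge, using dx_i ∧ dx_j = -dx_j ∧ dx_i and dx_i ∧ dx_i = 0. For each pair (i, j) with i < j, the coefficient of dx_i ∧ dx_j in alpha ∧ beta is (alpha_i * beta_j - alpha_j * beta_i). Collecting: alpha ∧ beta = (-2*x^2 - 2*y^2) dx ∧ dy.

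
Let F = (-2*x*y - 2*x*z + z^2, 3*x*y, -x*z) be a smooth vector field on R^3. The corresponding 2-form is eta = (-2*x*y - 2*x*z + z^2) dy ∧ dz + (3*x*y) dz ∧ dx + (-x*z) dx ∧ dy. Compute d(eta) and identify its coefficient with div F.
d(eta) = (2*x - 2*y - 2*z) dx ∧ dy ∧ dz; div F = 2*x - 2*y - 2*z

For a 2-form in R^3 of the form above, applying d gives a 3-form with coefficient ∂P/∂x + ∂Q/∂y + ∂R/∂z:
  ∂P/∂x = -2*y - 2*z
  ∂Q/∂y = 3*x
  ∂R/∂z = -x
Sum = 2*x - 2*y - 2*z, which is exactly div F.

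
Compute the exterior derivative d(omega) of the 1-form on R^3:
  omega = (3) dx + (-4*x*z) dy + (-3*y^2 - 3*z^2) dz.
d(omega) = (-4*z) dx ∧ dy + (4*x - 6*y) dy ∧ dz

For a 1-form omega = sum_i f_i dx_i, the exterior derivative is
  d(omega) = sum_{i < j} (∂f_j/∂x_i - ∂f_i/∂x_j) dx_i ∧ dx_j.
  coefficient of dx ∧ dy: ∂f_2/∂x - ∂f_1/∂y = ∂(-4*x*z)/∂x - ∂(3)/∂y = -4*z
  coefficient of dy ∧ dz: ∂f_3/∂y - ∂f_2/∂z = ∂(-3*y^2 - 3*z^2)/∂y - ∂(-4*x*z)/∂z = 4*x - 6*y
Assembling: d(omega) = (-4*z) dx ∧ dy + (4*x - 6*y) dy ∧ dz.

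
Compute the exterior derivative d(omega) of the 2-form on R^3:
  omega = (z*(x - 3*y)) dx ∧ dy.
d(omega) = (x - 3*y) dx ∧ dy ∧ dz

For a 2-form omega = sum_{i<j} g_{ij} dx_i ∧ dx_j, the exterior derivative is
  d(omega) = sum_{i<j} d(g_{ij}) ∧ dx_i ∧ dx_j = sum_{i<j, k} (∂g_{ij}/∂x_k) dx_k ∧ dx_i ∧ dx_j.
Expand each term, using dx_k ∧ dx_i ∧ dx_j = sgn(permutation) dx_{(a)} ∧ dx_{(b)} ∧ dx_{(c)} with (a < b < c) sorted:
  d(z*(x - 3*y)) includes (∂/∂z)(z*(x - 3*y)) dz = (x - 3*y) dz, which multiplied by dx ∧ dy gives (x - 3*y) dx ∧ dy ∧ dz
Collecting like 3-forms: d(omega) = (x - 3*y) dx ∧ dy ∧ dz.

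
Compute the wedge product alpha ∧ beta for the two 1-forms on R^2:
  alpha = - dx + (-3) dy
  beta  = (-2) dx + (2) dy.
alpha ∧ beta = (-8) dx ∧ dy

Distribute the wedge, using dx_i ∧ dx_j = -dx_j ∧ dx_i and dx_i ∧ dx_i = 0. For each pair (i, j) with i < j, the coefficient of dx_i ∧ dx_j in alpha ∧ beta is (alpha_i * beta_j - alpha_j * beta_i). Collecting: alpha ∧ beta = (-8) dx ∧ dy.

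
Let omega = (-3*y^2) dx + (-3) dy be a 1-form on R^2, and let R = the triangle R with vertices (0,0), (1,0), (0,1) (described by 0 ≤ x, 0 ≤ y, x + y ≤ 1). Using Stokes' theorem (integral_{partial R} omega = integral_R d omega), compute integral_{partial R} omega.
integral_(partial R) omega = 1

Stokes: integral_partial_R omega = integral_R d omega with d omega = (∂Q/∂x - ∂P/∂y) dx ∧ dy.
  ∂Q/∂x = 0
  ∂P/∂y = -6*y
  integrand = ∂Q/∂x - ∂P/∂y = 6*y.
Integrating over R: integral_0^1 integral_0^{1-x} (6*y) dy dx = 1.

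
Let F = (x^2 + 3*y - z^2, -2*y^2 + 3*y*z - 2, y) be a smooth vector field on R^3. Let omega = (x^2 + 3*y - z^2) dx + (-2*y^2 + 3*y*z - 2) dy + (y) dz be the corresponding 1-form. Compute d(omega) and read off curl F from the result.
d(omega) = (1 - 3*y) dy ∧ dz + (-2*z) dz ∧ dx + (-3) dx ∧ dy; curl F = (1 - 3*y, -2*z, -3)

d omega = sum_{i<j} (∂f_j/∂x_i - ∂f_i/∂x_j) dx_i ∧ dx_j. Under the identification (dy ∧ dz, dz ∧ dx, dx ∧ dy) ↔ (e_x, e_y, e_z), the coefficients are exactly the components of curl F. Compute:
  ∂R/∂y - ∂Q/∂z = (1) - (3*y) = 1 - 3*y
  ∂P/∂z - ∂R/∂x = (-2*z) - (0) = -2*z
  ∂Q/∂x - ∂P/∂y = (0) - (3) = -3.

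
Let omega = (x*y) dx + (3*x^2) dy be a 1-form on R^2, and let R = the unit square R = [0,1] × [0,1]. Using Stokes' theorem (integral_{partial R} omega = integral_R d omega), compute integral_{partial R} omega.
integral_(partial R) omega = 5/2

Stokes: integral_partial_R omega = integral_R d omega with d omega = (∂Q/∂x - ∂P/∂y) dx ∧ dy.
  ∂Q/∂x = 6*x
  ∂P/∂y = x
  integrand = ∂Q/∂x - ∂P/∂y = 5*x.
Integrating over R: integral_0^1 integral_0^1 (5*x) dx dy = 5/2.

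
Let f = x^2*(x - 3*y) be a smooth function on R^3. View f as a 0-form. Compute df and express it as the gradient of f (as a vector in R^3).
df = (3*x*(x - 2*y)) dx + (-3*x^2) dy + (0) dz; grad f = (3*x*(x - 2*y), -3*x^2, 0)

For a 0-form f, d f = (∂f/∂x) dx + (∂f/∂y) dy + (∂f/∂z) dz. The components of the vector representation are exactly the entries of grad f in Cartesian coordinates:
  ∂f/∂x = 3*x*(x - 2*y)
  ∂f/∂y = -3*x^2
  ∂f/∂z = 0.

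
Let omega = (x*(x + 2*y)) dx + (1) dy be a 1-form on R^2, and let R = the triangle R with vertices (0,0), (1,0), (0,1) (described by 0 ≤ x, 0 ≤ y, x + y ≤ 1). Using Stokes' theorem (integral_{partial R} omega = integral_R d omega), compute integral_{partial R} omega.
integral_(partial R) omega = -1/3

Stokes: integral_partial_R omega = integral_R d omega with d omega = (∂Q/∂x - ∂P/∂y) dx ∧ dy.
  ∂Q/∂x = 0
  ∂P/∂y = 2*x
  integrand = ∂Q/∂x - ∂P/∂y = -2*x.
Integrating over R: integral_0^1 integral_0^{1-x} (-2*x) dy dx = -1/3.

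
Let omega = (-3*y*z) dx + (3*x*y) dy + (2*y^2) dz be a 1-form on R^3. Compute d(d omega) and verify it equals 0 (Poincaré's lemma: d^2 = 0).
d(d omega) = 0

Step 1: d omega = sum_{i<j} (∂f_j/∂x_i - ∂f_i/∂x_j) dx_i ∧ dx_j:
  coeff of dx ∧ dy: 3*y + 3*z
  coeff of dx ∧ dz: 3*y
  coeff of dy ∧ dz: 4*y
Step 2: Apply d again to each 2-form coefficient. The only possible 3-form in R^3 is dx ∧ dy ∧ dz, with coefficient
  ∂(coeff of dy∧dz)/∂x - ∂(coeff of dx∧dz)/∂y + ∂(coeff of dx∧dy)/∂z
  = ∂/∂x (4*y) - ∂/∂y (3*y) + ∂/∂z (3*y + 3*z).
Each of these terms simplifies to sums of mixed partials that cancel in pairs. The result is 0 (by equality of mixed partials for smooth functions — Schwarz / Clairaut).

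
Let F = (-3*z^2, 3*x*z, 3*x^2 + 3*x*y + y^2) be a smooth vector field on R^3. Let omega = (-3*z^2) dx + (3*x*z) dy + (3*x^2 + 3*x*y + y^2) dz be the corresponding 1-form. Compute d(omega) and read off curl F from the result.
d(omega) = (2*y) dy ∧ dz + (-6*x - 3*y - 6*z) dz ∧ dx + (3*z) dx ∧ dy; curl F = (2*y, -6*x - 3*y - 6*z, 3*z)

d omega = sum_{i<j} (∂f_j/∂x_i - ∂f_i/∂x_j) dx_i ∧ dx_j. Under the identification (dy ∧ dz, dz ∧ dx, dx ∧ dy) ↔ (e_x, e_y, e_z), the coefficients are exactly the components of curl F. Compute:
  ∂R/∂y - ∂Q/∂z = (3*x + 2*y) - (3*x) = 2*y
  ∂P/∂z - ∂R/∂x = (-6*z) - (6*x + 3*y) = -6*x - 3*y - 6*z
  ∂Q/∂x - ∂P/∂y = (3*z) - (0) = 3*z.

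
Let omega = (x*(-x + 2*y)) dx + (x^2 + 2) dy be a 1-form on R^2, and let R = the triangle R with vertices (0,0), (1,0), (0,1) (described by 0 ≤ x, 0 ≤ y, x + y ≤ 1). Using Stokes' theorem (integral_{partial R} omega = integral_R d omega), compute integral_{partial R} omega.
integral_(partial R) omega = 0

Stokes: integral_partial_R omega = integral_R d omega with d omega = (∂Q/∂x - ∂P/∂y) dx ∧ dy.
  ∂Q/∂x = 2*x
  ∂P/∂y = 2*x
  integrand = ∂Q/∂x - ∂P/∂y = 0.
Integrating over R: integral_0^1 integral_0^{1-x} (0) dy dx = 0.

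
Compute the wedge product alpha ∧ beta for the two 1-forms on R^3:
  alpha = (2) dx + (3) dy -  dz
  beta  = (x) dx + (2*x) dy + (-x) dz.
alpha ∧ beta = (x) dx ∧ dy + (-x) dx ∧ dz + (-x) dy ∧ dz

Distribute the wedge, using dx_i ∧ dx_j = -dx_j ∧ dx_i and dx_i ∧ dx_i = 0. For each pair (i, j) with i < j, the coefficient of dx_i ∧ dx_j in alpha ∧ beta is (alpha_i * beta_j - alpha_j * beta_i). Collecting: alpha ∧ beta = (x) dx ∧ dy + (-x) dx ∧ dz + (-x) dy ∧ dz.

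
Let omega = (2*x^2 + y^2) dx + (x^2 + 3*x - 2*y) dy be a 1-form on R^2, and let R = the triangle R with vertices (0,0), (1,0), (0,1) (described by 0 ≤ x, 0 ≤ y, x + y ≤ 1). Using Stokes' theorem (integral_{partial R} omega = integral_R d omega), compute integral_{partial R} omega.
integral_(partial R) omega = 3/2

Stokes: integral_partial_R omega = integral_R d omega with d omega = (∂Q/∂x - ∂P/∂y) dx ∧ dy.
  ∂Q/∂x = 2*x + 3
  ∂P/∂y = 2*y
  integrand = ∂Q/∂x - ∂P/∂y = 2*x - 2*y + 3.
Integrating over R: integral_0^1 integral_0^{1-x} (2*x - 2*y + 3) dy dx = 3/2.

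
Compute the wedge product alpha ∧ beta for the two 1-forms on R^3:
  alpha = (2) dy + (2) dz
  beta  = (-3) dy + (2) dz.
alpha ∧ beta = (10) dy ∧ dz

Distribute the wedge, using dx_i ∧ dx_j = -dx_j ∧ dx_i and dx_i ∧ dx_i = 0. For each pair (i, j) with i < j, the coefficient of dx_i ∧ dx_j in alpha ∧ beta is (alpha_i * beta_j - alpha_j * beta_i). Collecting: alpha ∧ beta = (10) dy ∧ dz.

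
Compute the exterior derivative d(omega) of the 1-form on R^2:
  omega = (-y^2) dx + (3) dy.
d(omega) = (2*y) dx ∧ dy

For a 1-form omega = sum_i f_i dx_i, the exterior derivative is
  d(omega) = sum_{i < j} (∂f_j/∂x_i - ∂f_i/∂x_j) dx_i ∧ dx_j.
  coefficient of dx ∧ dy: ∂f_2/∂x - ∂f_1/∂y = ∂(3)/∂x - ∂(-y^2)/∂y = 2*y
Assembling: d(omega) = (2*y) dx ∧ dy.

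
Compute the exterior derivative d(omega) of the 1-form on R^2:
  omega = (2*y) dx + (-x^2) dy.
d(omega) = (-2*x - 2) dx ∧ dy

For a 1-form omega = sum_i f_i dx_i, the exterior derivative is
  d(omega) = sum_{i < j} (∂f_j/∂x_i - ∂f_i/∂x_j) dx_i ∧ dx_j.
  coefficient of dx ∧ dy: ∂f_2/∂x - ∂f_1/∂y = ∂(-x^2)/∂x - ∂(2*y)/∂y = -2*x - 2
Assembling: d(omega) = (-2*x - 2) dx ∧ dy.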